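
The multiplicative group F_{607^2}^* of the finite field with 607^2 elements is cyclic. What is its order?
|F_{607^2}^*| = 368448

F_{607^2} has 607^2 = 368449 elements; its multiplicative group consists of all nonzero elements, so |F_{607^2}^*| = 368449 - 1 = 368448. (It is cyclic since any finite subgroup of the multiplicative group of a field is cyclic.)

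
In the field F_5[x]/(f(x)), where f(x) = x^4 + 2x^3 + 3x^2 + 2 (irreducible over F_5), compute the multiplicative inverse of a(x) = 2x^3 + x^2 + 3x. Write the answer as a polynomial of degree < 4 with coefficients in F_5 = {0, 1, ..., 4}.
a(x)^(-1) ≡ 4x^3 + 2x^2 + 3x + 3 (mod f(x))

Since f is irreducible over F_5, F_5[x]/(f) is a field and a(x) ≠ 0 has an inverse. Apply the extended Euclidean algorithm to f(x) and a(x) in F_5[x]: f(x) = (3x + 2)·a(x) + (2x^2 + 4x + 2);  a(x) = (x + 1)·(2x^2 + 4x + 2) + (2x + 3);  (2x^2 + 4x + 2) = (x + 3)·(2x + 3) + (3). The last nonzero remainder is the constant 3 = gcd(f, a) in F_5. Back-substituting through the division chain expresses 3 = s(x)·a(x) + t(x)·f(x) with s(x) ≡ 2x^3 + x^2 + 4x + 4 (mod f), so (2x^3 + x^2 + 4x + 4)·a(x) ≡ 3 (mod f). Multiplying by 3^(-1) ≡ 2 in F_5 gives a(x)^(-1) ≡ 2·(2x^3 + x^2 + 4x + 4) ≡ 4x^3 + 2x^2 + 3x + 3 (mod f). Check: (2x^3 + x^2 + 3x)·(4x^3 + 2x^2 + 3x + 3) = 3x^6 + 3x^5 + 2x^2 + 4x ≡ 1 (mod x^4 + 2x^3 + 3x^2 + 2).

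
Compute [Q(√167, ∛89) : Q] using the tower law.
[Q(√167, ∛89) : Q] = 6

Let L = Q(√167, ∛89). Since Q(√167) ⊂ L and [Q(√167):Q] = 2, the tower law gives 2 | [L:Q]. Likewise Q(∛89) ⊂ L with [Q(∛89):Q] = 3 (because 89 is not a perfect cube), so 3 | [L:Q]. As gcd(2,3) = 1, [L:Q] is divisible by 6. Conversely L is generated over Q by √167 and ∛89, so [L:Q] ≤ 2·3 = 6. Therefore [Q(√167, ∛89) : Q] = 6.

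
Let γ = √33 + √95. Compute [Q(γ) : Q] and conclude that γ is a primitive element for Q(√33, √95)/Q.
[Q(γ) : Q] = 4 (equivalently, Q(γ) = Q(√33, √95))

Obviously Q(γ) ⊆ Q(√33, √95), and [Q(√33, √95):Q] = 4 (since 33, 95 are distinct squarefree integers > 1 with 3135 not a perfect square). To show equality we compute the minimal polynomial of γ. From γ = √33 + √95: γ^2 = 33 + 2√(3135) + 95 = 128 + 2√(3135), so γ^2 - 128 = 2√(3135); squaring, (γ^2 - 128)^2 = 4·3135, i.e. γ^4 - 256γ^2 + 16384 - 12540 = 0, i.e. γ^4 - 256γ^2 + 3844 = 0. So γ is a root of x^4 - 256x^2 + 3844. This polynomial is irreducible over Q: it has no rational root (each ±√33 ± √95 is irrational), and any factorization into two quadratics over Q would force √(3135) ∈ Q (pairing opposite roots) or √33, √95 ∈ Q (other pairings), all impossible. Hence [Q(γ):Q] = 4 = [Q(√33, √95):Q], so Q(γ) = Q(√33, √95).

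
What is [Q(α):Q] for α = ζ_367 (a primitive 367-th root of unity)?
[Q(α):Q] = 366

The minimal polynomial of ζ_367 over Q is the 367-th cyclotomic polynomial Φ_367(x), which is irreducible over Q and has degree φ(367) = 366. Hence [Q(α):Q] = φ(367) = 366.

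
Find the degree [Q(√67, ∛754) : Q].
[Q(√67, ∛754) : Q] = 6

Let L = Q(√67, ∛754). Since Q(√67) ⊂ L and [Q(√67):Q] = 2, the tower law gives 2 | [L:Q]. Likewise Q(∛754) ⊂ L with [Q(∛754):Q] = 3 (because 754 is not a perfect cube), so 3 | [L:Q]. As gcd(2,3) = 1, [L:Q] is divisible by 6. Conversely L is generated over Q by √67 and ∛754, so [L:Q] ≤ 2·3 = 6. Therefore [Q(√67, ∛754) : Q] = 6.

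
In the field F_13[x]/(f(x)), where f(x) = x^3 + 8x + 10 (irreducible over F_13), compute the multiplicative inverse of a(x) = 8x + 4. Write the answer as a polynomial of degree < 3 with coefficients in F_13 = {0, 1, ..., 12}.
a(x)^(-1) ≡ 8x^2 + 9x + 1 (mod f(x))

Since f is irreducible over F_13, F_13[x]/(f) is a field and a(x) ≠ 0 has an inverse. Apply the extended Euclidean algorithm to f(x) and a(x) in F_13[x]: f(x) = (5x^2 + 4x + 12)·a(x) + (1). The last nonzero remainder is the constant 1 = gcd(f, a) in F_13. Back-substituting through the division chain expresses 1 = s(x)·a(x) + t(x)·f(x) with s(x) ≡ 8x^2 + 9x + 1 (mod f), so a(x)^(-1) ≡ s(x) = 8x^2 + 9x + 1 (mod f). Check: (8x + 4)·(8x^2 + 9x + 1) = 12x^3 + 5x + 4 ≡ 1 (mod x^3 + 8x + 10).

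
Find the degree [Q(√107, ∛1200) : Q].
[Q(√107, ∛1200) : Q] = 6

Let L = Q(√107, ∛1200). Since Q(√107) ⊂ L and [Q(√107):Q] = 2, the tower law gives 2 | [L:Q]. Likewise Q(∛1200) ⊂ L with [Q(∛1200):Q] = 3 (because 1200 is not a perfect cube), so 3 | [L:Q]. As gcd(2,3) = 1, [L:Q] is divisible by 6. Conversely L is generated over Q by √107 and ∛1200, so [L:Q] ≤ 2·3 = 6. Therefore [Q(√107, ∛1200) : Q] = 6.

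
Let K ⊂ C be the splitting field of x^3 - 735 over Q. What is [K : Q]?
[K : Q] = 6

The roots of x^3 - 735 are ∛735, ω∛735, ω^2∛735 where ω = e^(2πi/3) is a primitive cube root of unity, so K = Q(∛735, ω). Now [Q(∛735):Q] = 3 (since 735 is not a perfect cube, x^3 - 735 is irreducible) and [Q(ω):Q] = 2. Both 2 and 3 divide [K:Q], and [K:Q] ≤ 3·2 = 6, so [K:Q] = 6. (Equivalently: Q(∛735) ⊂ R but ω ∉ R, so [K : Q(∛735)] = 2.)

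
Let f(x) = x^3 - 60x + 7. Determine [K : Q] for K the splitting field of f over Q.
[K : Q] = 6

By the rational root test, any rational root of the monic integer polynomial f(x) = x^3 - 60x + 7 must be an integer dividing the constant term 7, i.e. one of ±{1, 7}. Evaluating: f(1) = -52, f(-1) = 66, f(7) = -70, f(-7) = 84; none is 0, so f has no rational root and is therefore irreducible over Q (a cubic with no linear factor over a field is irreducible). For an irreducible cubic, the Galois group is A_3 or S_3 according as the discriminant disc(f) = -4a^3 - 27b^2 = -4·(-60)^3 - 27·(7)^2 = 862677 is or is not a square in Q. Here disc(f) = 862677 is not a perfect square in Q, so the Galois group of f over Q is not contained in A_3 and must be all of S_3. The splitting field has degree |S_3| = 6 over Q, so [K : Q] = 6.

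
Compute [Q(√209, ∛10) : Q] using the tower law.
[Q(√209, ∛10) : Q] = 6

Let L = Q(√209, ∛10). Since Q(√209) ⊂ L and [Q(√209):Q] = 2, the tower law gives 2 | [L:Q]. Likewise Q(∛10) ⊂ L with [Q(∛10):Q] = 3 (because 10 is not a perfect cube), so 3 | [L:Q]. As gcd(2,3) = 1, [L:Q] is divisible by 6. Conversely L is generated over Q by √209 and ∛10, so [L:Q] ≤ 2·3 = 6. Therefore [Q(√209, ∛10) : Q] = 6.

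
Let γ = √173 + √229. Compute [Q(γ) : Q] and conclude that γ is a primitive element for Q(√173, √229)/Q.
[Q(γ) : Q] = 4 (equivalently, Q(γ) = Q(√173, √229))

Obviously Q(γ) ⊆ Q(√173, √229), and [Q(√173, √229):Q] = 4 (since 173, 229 are distinct squarefree integers > 1 with 39617 not a perfect square). To show equality we compute the minimal polynomial of γ. From γ = √173 + √229: γ^2 = 173 + 2√(39617) + 229 = 402 + 2√(39617), so γ^2 - 402 = 2√(39617); squaring, (γ^2 - 402)^2 = 4·39617, i.e. γ^4 - 804γ^2 + 161604 - 158468 = 0, i.e. γ^4 - 804γ^2 + 3136 = 0. So γ is a root of x^4 - 804x^2 + 3136. This polynomial is irreducible over Q: it has no rational root (each ±√173 ± √229 is irrational), and any factorization into two quadratics over Q would force √(39617) ∈ Q (pairing opposite roots) or √173, √229 ∈ Q (other pairings), all impossible. Hence [Q(γ):Q] = 4 = [Q(√173, √229):Q], so Q(γ) = Q(√173, √229).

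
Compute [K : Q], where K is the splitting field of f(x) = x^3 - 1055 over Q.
[K : Q] = 6

The roots of x^3 - 1055 are ∛1055, ω∛1055, ω^2∛1055 where ω = e^(2πi/3) is a primitive cube root of unity, so K = Q(∛1055, ω). Now [Q(∛1055):Q] = 3 (since 1055 is not a perfect cube, x^3 - 1055 is irreducible) and [Q(ω):Q] = 2. Both 2 and 3 divide [K:Q], and [K:Q] ≤ 3·2 = 6, so [K:Q] = 6. (Equivalently: Q(∛1055) ⊂ R but ω ∉ R, so [K : Q(∛1055)] = 2.)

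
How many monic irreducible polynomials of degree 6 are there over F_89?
There are 82830096360 monic irreducible polynomials of degree 6 over F_89

Each element of F_{89^6} that lies in no proper subfield is a root of exactly one monic irreducible of degree 6 over F_89, and each such polynomial has 6 distinct roots in F_{89^6}. By Möbius inversion the count is N_89(6) = (1/6) Σ_{d|6} μ(6/d) · 89^d = (1/6)(μ(6)·89^1 + μ(3)·89^2 + μ(2)·89^3 + μ(1)·89^6) = 496980578160/6 = 82830096360.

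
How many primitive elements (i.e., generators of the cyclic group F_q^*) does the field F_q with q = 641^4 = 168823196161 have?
There are φ(168823196160) = 44598558720 primitive elements

F_q^* is cyclic of order q - 1 = 168823196160. A cyclic group of order m has exactly φ(m) generators. Here m = 168823196160 = 2^9 · 3 · 5 · 107 · 205441, so the number of primitive elements is φ(168823196160) = 44598558720.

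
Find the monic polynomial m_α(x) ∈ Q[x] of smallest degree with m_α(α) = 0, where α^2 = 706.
m_α(x) = x^2 - 706

α satisfies α^2 - 706 = 0, so x^2 - 706 annihilates α. Since d = 706 is squarefree and ≠ 1, it is not a perfect square in Q, so x^2 - 706 has no rational root and is therefore irreducible over Q (a degree-2 polynomial over a field is irreducible iff it has no root). Hence m_α(x) = x^2 - 706.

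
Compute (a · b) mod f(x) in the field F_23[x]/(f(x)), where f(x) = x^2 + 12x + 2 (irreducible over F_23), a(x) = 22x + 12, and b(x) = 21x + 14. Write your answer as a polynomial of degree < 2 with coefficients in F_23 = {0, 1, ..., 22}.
a · b ≡ 7x + 3 (mod f(x))

Multiply in F_23[x]: a(x)·b(x) = (22x + 12)·(21x + 14) = 2x^2 + 8x + 7. This has degree ≥ 2, so divide by f(x) over F_23: 2x^2 + 8x + 7 = (2)·(x^2 + 12x + 2) + (7x + 3). Hence a·b ≡ 7x + 3 (mod f). (F_23[x]/(f) is a field with 23^2 = 529 elements since f is irreducible of degree 2.)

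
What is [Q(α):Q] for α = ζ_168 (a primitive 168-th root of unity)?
[Q(α):Q] = 48

The minimal polynomial of ζ_168 over Q is the 168-th cyclotomic polynomial Φ_168(x), which is irreducible over Q and has degree φ(168) = 48. Hence [Q(α):Q] = φ(168) = 48.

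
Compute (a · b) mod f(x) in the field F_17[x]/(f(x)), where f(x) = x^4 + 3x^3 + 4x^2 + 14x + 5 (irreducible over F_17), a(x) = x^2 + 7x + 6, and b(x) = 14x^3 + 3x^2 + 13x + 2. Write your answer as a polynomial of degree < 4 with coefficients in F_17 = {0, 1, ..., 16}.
a · b ≡ 4x^3 + 2x^2 + 12x + 6 (mod f(x))

Multiply in F_17[x]: a(x)·b(x) = (x^2 + 7x + 6)·(14x^3 + 3x^2 + 13x + 2) = 14x^5 + 16x^4 + 16x^3 + 9x^2 + 7x + 12. This has degree ≥ 4, so divide by f(x) over F_17: 14x^5 + 16x^4 + 16x^3 + 9x^2 + 7x + 12 = (14x + 8)·(x^4 + 3x^3 + 4x^2 + 14x + 5) + (4x^3 + 2x^2 + 12x + 6). Hence a·b ≡ 4x^3 + 2x^2 + 12x + 6 (mod f). (F_17[x]/(f) is a field with 17^4 = 83521 elements since f is irreducible of degree 4.)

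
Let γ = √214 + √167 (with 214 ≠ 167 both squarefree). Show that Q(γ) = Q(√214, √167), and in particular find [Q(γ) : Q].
[Q(γ) : Q] = 4 (equivalently, Q(γ) = Q(√214, √167))

Obviously Q(γ) ⊆ Q(√214, √167), and [Q(√214, √167):Q] = 4 (since 214, 167 are distinct squarefree integers > 1 with 35738 not a perfect square). To show equality we compute the minimal polynomial of γ. From γ = √214 + √167: γ^2 = 214 + 2√(35738) + 167 = 381 + 2√(35738), so γ^2 - 381 = 2√(35738); squaring, (γ^2 - 381)^2 = 4·35738, i.e. γ^4 - 762γ^2 + 145161 - 142952 = 0, i.e. γ^4 - 762γ^2 + 2209 = 0. So γ is a root of x^4 - 762x^2 + 2209. This polynomial is irreducible over Q: it has no rational root (each ±√214 ± √167 is irrational), and any factorization into two quadratics over Q would force √(35738) ∈ Q (pairing opposite roots) or √214, √167 ∈ Q (other pairings), all impossible. Hence [Q(γ):Q] = 4 = [Q(√214, √167):Q], so Q(γ) = Q(√214, √167).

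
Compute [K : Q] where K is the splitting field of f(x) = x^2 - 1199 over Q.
[K : Q] = 2

f(x) = x^2 - 1199 factors as (x - √1199)(x + √1199). The splitting field is K = Q(√1199). Since 1199 is squarefree and > 1, it is not a perfect square, so x^2 - 1199 is irreducible over Q and [Q(√1199) : Q] = 2. Hence [K : Q] = 2.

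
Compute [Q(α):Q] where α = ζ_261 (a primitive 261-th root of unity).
[Q(α):Q] = 168

The minimal polynomial of ζ_261 over Q is the 261-th cyclotomic polynomial Φ_261(x), which is irreducible over Q and has degree φ(261) = 168. Hence [Q(α):Q] = φ(261) = 168.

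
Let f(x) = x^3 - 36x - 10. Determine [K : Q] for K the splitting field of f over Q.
[K : Q] = 6

By the rational root test, any rational root of the monic integer polynomial f(x) = x^3 - 36x - 10 must be an integer dividing the constant term -10, i.e. one of ±{1, 2, 5, 10}. Evaluating: f(1) = -45, f(-1) = 25, f(2) = -74, f(-2) = 54, f(5) = -65, f(-5) = 45, f(10) = 630, f(-10) = -650; none is 0, so f has no rational root and is therefore irreducible over Q (a cubic with no linear factor over a field is irreducible). For an irreducible cubic, the Galois group is A_3 or S_3 according as the discriminant disc(f) = -4a^3 - 27b^2 = -4·(-36)^3 - 27·(-10)^2 = 183924 is or is not a square in Q. Here disc(f) = 183924 is not a perfect square in Q, so the Galois group of f over Q is not contained in A_3 and must be all of S_3. The splitting field has degree |S_3| = 6 over Q, so [K : Q] = 6.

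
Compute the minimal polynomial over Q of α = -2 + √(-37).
m_α(x) = x^2 + 4x + 41

From α + 2 = √(-37), squaring gives (α + 2)^2 = -37, i.e. α^2 + 4α + 4 = -37, so α^2 + 4α + 41 = 0. The discriminant of x^2 + 4x + 41 is (4)^2 - 4·(41) = 16 - 164 = -148, and 4·(-37) is not a perfect square in Q since -37 is squarefree and ≠ 1. Hence x^2 + 4x + 41 is irreducible over Q and is the minimal polynomial of α.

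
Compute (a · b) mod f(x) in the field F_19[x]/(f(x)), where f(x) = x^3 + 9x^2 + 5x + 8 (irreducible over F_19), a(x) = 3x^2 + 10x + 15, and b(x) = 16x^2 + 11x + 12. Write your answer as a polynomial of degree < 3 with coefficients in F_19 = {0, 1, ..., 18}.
a · b ≡ 17x^2 + 13x + 2 (mod f(x))

Multiply in F_19[x]: a(x)·b(x) = (3x^2 + 10x + 15)·(16x^2 + 11x + 12) = 10x^4 + 3x^3 + 6x^2 + 9. This has degree ≥ 3, so divide by f(x) over F_19: 10x^4 + 3x^3 + 6x^2 + 9 = (10x + 8)·(x^3 + 9x^2 + 5x + 8) + (17x^2 + 13x + 2). Hence a·b ≡ 17x^2 + 13x + 2 (mod f). (F_19[x]/(f) is a field with 19^3 = 6859 elements since f is irreducible of degree 3.)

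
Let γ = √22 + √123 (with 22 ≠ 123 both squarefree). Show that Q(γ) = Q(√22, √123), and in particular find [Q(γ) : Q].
[Q(γ) : Q] = 4 (equivalently, Q(γ) = Q(√22, √123))

Obviously Q(γ) ⊆ Q(√22, √123), and [Q(√22, √123):Q] = 4 (since 22, 123 are distinct squarefree integers > 1 with 2706 not a perfect square). To show equality we compute the minimal polynomial of γ. From γ = √22 + √123: γ^2 = 22 + 2√(2706) + 123 = 145 + 2√(2706), so γ^2 - 145 = 2√(2706); squaring, (γ^2 - 145)^2 = 4·2706, i.e. γ^4 - 290γ^2 + 21025 - 10824 = 0, i.e. γ^4 - 290γ^2 + 10201 = 0. So γ is a root of x^4 - 290x^2 + 10201. This polynomial is irreducible over Q: it has no rational root (each ±√22 ± √123 is irrational), and any factorization into two quadratics over Q would force √(2706) ∈ Q (pairing opposite roots) or √22, √123 ∈ Q (other pairings), all impossible. Hence [Q(γ):Q] = 4 = [Q(√22, √123):Q], so Q(γ) = Q(√22, √123).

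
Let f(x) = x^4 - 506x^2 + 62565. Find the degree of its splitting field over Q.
[K : Q] = 4

Solving the quadratic in x^2: x^2 = (506 ± √(506^2 - 4·62565))/2 = (506 ± √5776)/2 = (506 ± 76)/2, giving x^2 = 291 or x^2 = 215. So f(x) = (x^2 - 291)(x^2 - 215) and the roots of f are ±√291, ±√215. Hence the splitting field is K = Q(√291, √215). Since 291 and 215 are distinct squarefree integers > 1, their product 62565 is not a perfect square, so √215 ∉ Q(√291). By the tower law [K:Q] = [Q(√291,√215):Q(√291)] · [Q(√291):Q] = 2 · 2 = 4.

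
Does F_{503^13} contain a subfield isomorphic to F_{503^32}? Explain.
No: F_{503^32} is not a subfield of F_{503^13}

F_{p^m} embeds in F_{p^n} iff m | n. Here 32 ∤ 13 (since 13 = 0·32 + 13 with remainder 13 ≠ 0), so F_{503^32} is not a subfield of F_{503^13}. Equivalently: if it were, the tower law would give 32 = [F_{503^32}:F_503] dividing [F_{503^13}:F_503] = 13, contradiction.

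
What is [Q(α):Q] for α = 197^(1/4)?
[Q(α):Q] = 4

α is a root of x^4 - 197. By Eisenstein's criterion at the prime p = 197 (which divides the constant term 197 but p^2 = 38809 does not, since 197 is squarefree), x^4 - 197 is irreducible over Q. Hence [Q(α):Q] = 4.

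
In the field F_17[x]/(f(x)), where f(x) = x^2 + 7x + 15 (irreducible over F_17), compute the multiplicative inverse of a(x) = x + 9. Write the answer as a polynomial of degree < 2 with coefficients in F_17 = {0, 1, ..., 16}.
a(x)^(-1) ≡ x + 15 (mod f(x))

Since f is irreducible over F_17, F_17[x]/(f) is a field and a(x) ≠ 0 has an inverse. Apply the extended Euclidean algorithm to f(x) and a(x) in F_17[x]: f(x) = (x + 15)·a(x) + (16). The last nonzero remainder is the constant 16 = gcd(f, a) in F_17. Back-substituting through the division chain expresses 16 = s(x)·a(x) + t(x)·f(x) with s(x) ≡ 16x + 2 (mod f), so (16x + 2)·a(x) ≡ 16 (mod f). Multiplying by 16^(-1) ≡ 16 in F_17 gives a(x)^(-1) ≡ 16·(16x + 2) ≡ x + 15 (mod f). Check: (x + 9)·(x + 15) = x^2 + 7x + 16 ≡ 1 (mod x^2 + 7x + 15).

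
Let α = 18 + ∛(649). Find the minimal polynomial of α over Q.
m_α(x) = x^3 - 54x^2 + 972x - 6481

Set β = α - 18 = ∛(649), so β^3 = 649. Then (α - 18)^3 - 649 = 0, i.e. α is a root of g(x) = (x - 18)^3 - 649 = x^3 - 54x^2 + 972x - 6481. Since g(x) = h(x - 18) where h(x) = x^3 - 649, and h is irreducible over Q (because 649 is not a perfect cube, so h has no rational root, and a monic cubic with no rational root is irreducible), g is also irreducible (irreducibility is preserved under the substitution x → x - 18). Hence m_α(x) = x^3 - 54x^2 + 972x - 6481.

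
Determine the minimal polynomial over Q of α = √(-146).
m_α(x) = x^2 + 146

α satisfies α^2 + 146 = 0, so x^2 + 146 annihilates α. Since d = -146 is squarefree and ≠ 1, it is not a perfect square in Q, so x^2 + 146 has no rational root and is therefore irreducible over Q (a degree-2 polynomial over a field is irreducible iff it has no root). Hence m_α(x) = x^2 + 146.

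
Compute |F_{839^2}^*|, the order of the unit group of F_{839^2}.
|F_{839^2}^*| = 703920

F_{839^2} has 839^2 = 703921 elements; its multiplicative group consists of all nonzero elements, so |F_{839^2}^*| = 703921 - 1 = 703920. (It is cyclic since any finite subgroup of the multiplicative group of a field is cyclic.)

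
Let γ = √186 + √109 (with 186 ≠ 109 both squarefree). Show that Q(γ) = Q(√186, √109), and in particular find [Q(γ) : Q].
[Q(γ) : Q] = 4 (equivalently, Q(γ) = Q(√186, √109))

Obviously Q(γ) ⊆ Q(√186, √109), and [Q(√186, √109):Q] = 4 (since 186, 109 are distinct squarefree integers > 1 with 20274 not a perfect square). To show equality we compute the minimal polynomial of γ. From γ = √186 + √109: γ^2 = 186 + 2√(20274) + 109 = 295 + 2√(20274), so γ^2 - 295 = 2√(20274); squaring, (γ^2 - 295)^2 = 4·20274, i.e. γ^4 - 590γ^2 + 87025 - 81096 = 0, i.e. γ^4 - 590γ^2 + 5929 = 0. So γ is a root of x^4 - 590x^2 + 5929. This polynomial is irreducible over Q: it has no rational root (each ±√186 ± √109 is irrational), and any factorization into two quadratics over Q would force √(20274) ∈ Q (pairing opposite roots) or √186, √109 ∈ Q (other pairings), all impossible. Hence [Q(γ):Q] = 4 = [Q(√186, √109):Q], so Q(γ) = Q(√186, √109).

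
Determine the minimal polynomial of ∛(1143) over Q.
m_α(x) = x^3 - 1143

α satisfies α^3 = 1143, so x^3 - 1143 annihilates α. By the rational root test, a rational root p/q (in lowest terms) of x^3 - 1143 would satisfy p^3 = 1143 q^3, forcing q = 1 and p^3 = 1143; but 1143 is not a perfect cube, contradiction. A monic cubic over Q with no rational root is irreducible (any nontrivial factorization would include a linear factor). Hence x^3 - 1143 is the minimal polynomial of α, and in particular [Q(α):Q] = 3.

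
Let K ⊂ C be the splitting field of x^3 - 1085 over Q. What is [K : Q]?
[K : Q] = 6

The roots of x^3 - 1085 are ∛1085, ω∛1085, ω^2∛1085 where ω = e^(2πi/3) is a primitive cube root of unity, so K = Q(∛1085, ω). Now [Q(∛1085):Q] = 3 (since 1085 is not a perfect cube, x^3 - 1085 is irreducible) and [Q(ω):Q] = 2. Both 2 and 3 divide [K:Q], and [K:Q] ≤ 3·2 = 6, so [K:Q] = 6. (Equivalently: Q(∛1085) ⊂ R but ω ∉ R, so [K : Q(∛1085)] = 2.)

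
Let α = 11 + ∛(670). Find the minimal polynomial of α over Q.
m_α(x) = x^3 - 33x^2 + 363x - 2001

Set β = α - 11 = ∛(670), so β^3 = 670. Then (α - 11)^3 - 670 = 0, i.e. α is a root of g(x) = (x - 11)^3 - 670 = x^3 - 33x^2 + 363x - 2001. Since g(x) = h(x - 11) where h(x) = x^3 - 670, and h is irreducible over Q (because 670 is not a perfect cube, so h has no rational root, and a monic cubic with no rational root is irreducible), g is also irreducible (irreducibility is preserved under the substitution x → x - 11). Hence m_α(x) = x^3 - 33x^2 + 363x - 2001.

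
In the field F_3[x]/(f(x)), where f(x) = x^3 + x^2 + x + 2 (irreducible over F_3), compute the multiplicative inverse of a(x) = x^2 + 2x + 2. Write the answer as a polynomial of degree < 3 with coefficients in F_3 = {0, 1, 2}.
a(x)^(-1) ≡ x^2 (mod f(x))

Since f is irreducible over F_3, F_3[x]/(f) is a field and a(x) ≠ 0 has an inverse. Apply the extended Euclidean algorithm to f(x) and a(x) in F_3[x]: f(x) = (x + 2)·a(x) + (x + 1);  a(x) = (x + 1)·(x + 1) + (1). The last nonzero remainder is the constant 1 = gcd(f, a) in F_3. Back-substituting through the division chain expresses 1 = s(x)·a(x) + t(x)·f(x) with s(x) ≡ x^2 (mod f), so a(x)^(-1) ≡ s(x) = x^2 (mod f). Check: (x^2 + 2x + 2)·(x^2) = x^4 + 2x^3 + 2x^2 ≡ 1 (mod x^3 + x^2 + x + 2).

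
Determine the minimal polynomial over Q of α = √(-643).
m_α(x) = x^2 + 643

α satisfies α^2 + 643 = 0, so x^2 + 643 annihilates α. Since d = -643 is squarefree and ≠ 1, it is not a perfect square in Q, so x^2 + 643 has no rational root and is therefore irreducible over Q (a degree-2 polynomial over a field is irreducible iff it has no root). Hence m_α(x) = x^2 + 643.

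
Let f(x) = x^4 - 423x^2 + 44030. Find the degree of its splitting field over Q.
[K : Q] = 4

Solving the quadratic in x^2: x^2 = (423 ± √(423^2 - 4·44030))/2 = (423 ± √2809)/2 = (423 ± 53)/2, giving x^2 = 238 or x^2 = 185. So f(x) = (x^2 - 238)(x^2 - 185) and the roots of f are ±√238, ±√185. Hence the splitting field is K = Q(√238, √185). Since 238 and 185 are distinct squarefree integers > 1, their product 44030 is not a perfect square, so √185 ∉ Q(√238). By the tower law [K:Q] = [Q(√238,√185):Q(√238)] · [Q(√238):Q] = 2 · 2 = 4.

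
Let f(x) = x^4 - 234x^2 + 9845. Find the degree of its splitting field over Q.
[K : Q] = 4

Solving the quadratic in x^2: x^2 = (234 ± √(234^2 - 4·9845))/2 = (234 ± √15376)/2 = (234 ± 124)/2, giving x^2 = 55 or x^2 = 179. So f(x) = (x^2 - 55)(x^2 - 179) and the roots of f are ±√55, ±√179. Hence the splitting field is K = Q(√55, √179). Since 55 and 179 are distinct squarefree integers > 1, their product 9845 is not a perfect square, so √179 ∉ Q(√55). By the tower law [K:Q] = [Q(√55,√179):Q(√55)] · [Q(√55):Q] = 2 · 2 = 4.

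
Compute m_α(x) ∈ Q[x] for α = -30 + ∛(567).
m_α(x) = x^3 + 90x^2 + 2700x + 26433

Set β = α + 30 = ∛(567), so β^3 = 567. Then (α + 30)^3 - 567 = 0, i.e. α is a root of g(x) = (x + 30)^3 - 567 = x^3 + 90x^2 + 2700x + 26433. Since g(x) = h(x + 30) where h(x) = x^3 - 567, and h is irreducible over Q (because 567 is not a perfect cube, so h has no rational root, and a monic cubic with no rational root is irreducible), g is also irreducible (irreducibility is preserved under the substitution x → x + 30). Hence m_α(x) = x^3 + 90x^2 + 2700x + 26433.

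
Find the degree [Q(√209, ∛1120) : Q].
[Q(√209, ∛1120) : Q] = 6

Let L = Q(√209, ∛1120). Since Q(√209) ⊂ L and [Q(√209):Q] = 2, the tower law gives 2 | [L:Q]. Likewise Q(∛1120) ⊂ L with [Q(∛1120):Q] = 3 (because 1120 is not a perfect cube), so 3 | [L:Q]. As gcd(2,3) = 1, [L:Q] is divisible by 6. Conversely L is generated over Q by √209 and ∛1120, so [L:Q] ≤ 2·3 = 6. Therefore [Q(√209, ∛1120) : Q] = 6.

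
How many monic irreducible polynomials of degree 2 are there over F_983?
There are 482653 monic irreducible polynomials of degree 2 over F_983

Each element of F_{983^2} that lies in no proper subfield is a root of exactly one monic irreducible of degree 2 over F_983, and each such polynomial has 2 distinct roots in F_{983^2}. By Möbius inversion the count is N_983(2) = (1/2) Σ_{d|2} μ(2/d) · 983^d = (1/2)(μ(2)·983^1 + μ(1)·983^2) = 965306/2 = 482653.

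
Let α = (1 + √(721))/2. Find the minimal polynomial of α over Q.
m_α(x) = x^2 - x - 180

From 2α - 1 = √(721), squaring gives (2α - 1)^2 = 721, i.e. 4α^2 - 4α + 1 = 721, so α^2 - α + (1 - 721)/4 = 0. Since 721 ≡ 1 (mod 4), (1 - 721)/4 = -180 ∈ Z. The polynomial x^2 - x - 180 has discriminant 1 - 4·(-180) = 721, which is not a perfect square in Q (d = 721 is squarefree and ≠ 1), so x^2 - x - 180 is irreducible over Q. It is the minimal polynomial of α.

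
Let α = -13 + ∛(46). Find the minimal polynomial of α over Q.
m_α(x) = x^3 + 39x^2 + 507x + 2151

Set β = α + 13 = ∛(46), so β^3 = 46. Then (α + 13)^3 - 46 = 0, i.e. α is a root of g(x) = (x + 13)^3 - 46 = x^3 + 39x^2 + 507x + 2151. Since g(x) = h(x + 13) where h(x) = x^3 - 46, and h is irreducible over Q (because 46 is not a perfect cube, so h has no rational root, and a monic cubic with no rational root is irreducible), g is also irreducible (irreducibility is preserved under the substitution x → x + 13). Hence m_α(x) = x^3 + 39x^2 + 507x + 2151.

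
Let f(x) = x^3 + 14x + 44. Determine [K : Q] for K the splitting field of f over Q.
[K : Q] = 6

By the rational root test, any rational root of the monic integer polynomial f(x) = x^3 + 14x + 44 must be an integer dividing the constant term 44, i.e. one of ±{1, 2, 4, 11, 22, 44}. Evaluating: f(1) = 59, f(-1) = 29, f(2) = 80, f(-2) = 8, f(4) = 164, f(-4) = -76, f(11) = 1529, f(-11) = -1441, f(22) = 11000, f(-22) = -10912, f(44) = 85844, f(-44) = -85756; none is 0, so f has no rational root and is therefore irreducible over Q (a cubic with no linear factor over a field is irreducible). For an irreducible cubic, the Galois group is A_3 or S_3 according as the discriminant disc(f) = -4a^3 - 27b^2 = -4·(14)^3 - 27·(44)^2 = -63248 is or is not a square in Q. Here disc(f) = -63248 is not a perfect square in Q, so the Galois group of f over Q is not contained in A_3 and must be all of S_3. The splitting field has degree |S_3| = 6 over Q, so [K : Q] = 6.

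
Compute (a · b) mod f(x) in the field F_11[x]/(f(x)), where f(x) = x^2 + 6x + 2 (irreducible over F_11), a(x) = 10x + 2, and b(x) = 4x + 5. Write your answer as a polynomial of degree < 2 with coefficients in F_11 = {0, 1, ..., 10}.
a · b ≡ 5x + 7 (mod f(x))

Multiply in F_11[x]: a(x)·b(x) = (10x + 2)·(4x + 5) = 7x^2 + 3x + 10. This has degree ≥ 2, so divide by f(x) over F_11: 7x^2 + 3x + 10 = (7)·(x^2 + 6x + 2) + (5x + 7). Hence a·b ≡ 5x + 7 (mod f). (F_11[x]/(f) is a field with 11^2 = 121 elements since f is irreducible of degree 2.)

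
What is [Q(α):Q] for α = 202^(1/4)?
[Q(α):Q] = 4

α is a root of x^4 - 202. By Eisenstein's criterion at the prime p = 2 (which divides the constant term 202 but p^2 = 4 does not, since 202 is squarefree), x^4 - 202 is irreducible over Q. Hence [Q(α):Q] = 4.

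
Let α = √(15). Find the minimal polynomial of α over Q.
m_α(x) = x^2 - 15

α satisfies α^2 - 15 = 0, so x^2 - 15 annihilates α. Since d = 15 is squarefree and ≠ 1, it is not a perfect square in Q, so x^2 - 15 has no rational root and is therefore irreducible over Q (a degree-2 polynomial over a field is irreducible iff it has no root). Hence m_α(x) = x^2 - 15.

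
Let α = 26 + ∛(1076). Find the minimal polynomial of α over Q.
m_α(x) = x^3 - 78x^2 + 2028x - 18652

Set β = α - 26 = ∛(1076), so β^3 = 1076. Then (α - 26)^3 - 1076 = 0, i.e. α is a root of g(x) = (x - 26)^3 - 1076 = x^3 - 78x^2 + 2028x - 18652. Since g(x) = h(x - 26) where h(x) = x^3 - 1076, and h is irreducible over Q (because 1076 is not a perfect cube, so h has no rational root, and a monic cubic with no rational root is irreducible), g is also irreducible (irreducibility is preserved under the substitution x → x - 26). Hence m_α(x) = x^3 - 78x^2 + 2028x - 18652.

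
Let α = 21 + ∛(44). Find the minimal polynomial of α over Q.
m_α(x) = x^3 - 63x^2 + 1323x - 9305

Set β = α - 21 = ∛(44), so β^3 = 44. Then (α - 21)^3 - 44 = 0, i.e. α is a root of g(x) = (x - 21)^3 - 44 = x^3 - 63x^2 + 1323x - 9305. Since g(x) = h(x - 21) where h(x) = x^3 - 44, and h is irreducible over Q (because 44 is not a perfect cube, so h has no rational root, and a monic cubic with no rational root is irreducible), g is also irreducible (irreducibility is preserved under the substitution x → x - 21). Hence m_α(x) = x^3 - 63x^2 + 1323x - 9305.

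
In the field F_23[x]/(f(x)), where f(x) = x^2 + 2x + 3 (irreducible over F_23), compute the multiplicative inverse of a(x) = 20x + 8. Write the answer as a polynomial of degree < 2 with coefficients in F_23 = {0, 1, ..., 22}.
a(x)^(-1) ≡ 3x + 14 (mod f(x))

Since f is irreducible over F_23, F_23[x]/(f) is a field and a(x) ≠ 0 has an inverse. Apply the extended Euclidean algorithm to f(x) and a(x) in F_23[x]: f(x) = (15x + 1)·a(x) + (18). The last nonzero remainder is the constant 18 = gcd(f, a) in F_23. Back-substituting through the division chain expresses 18 = s(x)·a(x) + t(x)·f(x) with s(x) ≡ 8x + 22 (mod f), so (8x + 22)·a(x) ≡ 18 (mod f). Multiplying by 18^(-1) ≡ 9 in F_23 gives a(x)^(-1) ≡ 9·(8x + 22) ≡ 3x + 14 (mod f). Check: (20x + 8)·(3x + 14) = 14x^2 + 5x + 20 ≡ 1 (mod x^2 + 2x + 3).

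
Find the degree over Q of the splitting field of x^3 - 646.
[K : Q] = 6

The roots of x^3 - 646 are ∛646, ω∛646, ω^2∛646 where ω = e^(2πi/3) is a primitive cube root of unity, so K = Q(∛646, ω). Now [Q(∛646):Q] = 3 (since 646 is not a perfect cube, x^3 - 646 is irreducible) and [Q(ω):Q] = 2. Both 2 and 3 divide [K:Q], and [K:Q] ≤ 3·2 = 6, so [K:Q] = 6. (Equivalently: Q(∛646) ⊂ R but ω ∉ R, so [K : Q(∛646)] = 2.)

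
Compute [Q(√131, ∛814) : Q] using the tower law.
[Q(√131, ∛814) : Q] = 6

Let L = Q(√131, ∛814). Since Q(√131) ⊂ L and [Q(√131):Q] = 2, the tower law gives 2 | [L:Q]. Likewise Q(∛814) ⊂ L with [Q(∛814):Q] = 3 (because 814 is not a perfect cube), so 3 | [L:Q]. As gcd(2,3) = 1, [L:Q] is divisible by 6. Conversely L is generated over Q by √131 and ∛814, so [L:Q] ≤ 2·3 = 6. Therefore [Q(√131, ∛814) : Q] = 6.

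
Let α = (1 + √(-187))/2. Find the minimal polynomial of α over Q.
m_α(x) = x^2 - x + 47

From 2α - 1 = √(-187), squaring gives (2α - 1)^2 = -187, i.e. 4α^2 - 4α + 1 = -187, so α^2 - α + (1 + 187)/4 = 0. Since -187 ≡ 1 (mod 4), (1 + 187)/4 = 47 ∈ Z. The polynomial x^2 - x + 47 has discriminant 1 - 4·(47) = -187, which is not a perfect square in Q (d = -187 is squarefree and ≠ 1), so x^2 - x + 47 is irreducible over Q. It is the minimal polynomial of α.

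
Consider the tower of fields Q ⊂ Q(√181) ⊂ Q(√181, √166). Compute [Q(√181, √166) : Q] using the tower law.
[Q(√181, √166) : Q] = 4

[Q(√181):Q] = 2 (min poly x^2 - 181, irreducible since 181 is squarefree > 1). For the top step, suppose √166 ∈ Q(√181), say √166 = c + d√181 with c, d ∈ Q. Squaring: 166 = c^2 + 181d^2 + 2cd√181. Since √181 ∉ Q this forces 2cd = 0. If d = 0 then √166 = c ∈ Q, contradicting 166 squarefree > 1. If c = 0 then 166 = 181d^2, so 181·166 = (181d)^2 is a perfect square in Q — but 181·166 = 30046 is not a perfect square (since 181 and 166 are distinct squarefree integers). Contradiction. Hence √166 ∉ Q(√181), so x^2 - 166 stays irreducible over Q(√181) and [Q(√181, √166) : Q(√181)] = 2. By the tower law, [Q(√181, √166) : Q] = 2 · 2 = 4.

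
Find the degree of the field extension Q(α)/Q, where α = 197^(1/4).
[Q(α):Q] = 4

α is a root of x^4 - 197. By Eisenstein's criterion at the prime p = 197 (which divides the constant term 197 but p^2 = 38809 does not, since 197 is squarefree), x^4 - 197 is irreducible over Q. Hence [Q(α):Q] = 4.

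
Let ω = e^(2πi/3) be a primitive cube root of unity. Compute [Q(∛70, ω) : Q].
[Q(∛70, ω) : Q] = 6

[Q(∛70):Q] = 3 (min poly x^3 - 70, irreducible since 70 is not a perfect cube). [Q(ω):Q] = 2 (min poly x^2 + x + 1). Since Q(∛70) ⊂ R and ω ∉ R, we have ω ∉ Q(∛70), so x^2 + x + 1 remains irreducible over Q(∛70) and [Q(∛70, ω) : Q(∛70)] = 2. By the tower law, [Q(∛70, ω) : Q] = 3 · 2 = 6. (In fact Q(∛70, ω) is the splitting field of x^3 - 70 over Q.)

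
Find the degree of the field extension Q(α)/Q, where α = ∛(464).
[Q(α):Q] = 3

The minimal polynomial of α is x^3 - 464, irreducible over Q since 464 is not a perfect cube (so x^3 - 464 has no rational root). Hence [Q(α):Q] = deg(m_α) = 3.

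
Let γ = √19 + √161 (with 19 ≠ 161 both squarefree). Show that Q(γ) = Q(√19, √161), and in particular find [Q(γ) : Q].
[Q(γ) : Q] = 4 (equivalently, Q(γ) = Q(√19, √161))

Obviously Q(γ) ⊆ Q(√19, √161), and [Q(√19, √161):Q] = 4 (since 19, 161 are distinct squarefree integers > 1 with 3059 not a perfect square). To show equality we compute the minimal polynomial of γ. From γ = √19 + √161: γ^2 = 19 + 2√(3059) + 161 = 180 + 2√(3059), so γ^2 - 180 = 2√(3059); squaring, (γ^2 - 180)^2 = 4·3059, i.e. γ^4 - 360γ^2 + 32400 - 12236 = 0, i.e. γ^4 - 360γ^2 + 20164 = 0. So γ is a root of x^4 - 360x^2 + 20164. This polynomial is irreducible over Q: it has no rational root (each ±√19 ± √161 is irrational), and any factorization into two quadratics over Q would force √(3059) ∈ Q (pairing opposite roots) or √19, √161 ∈ Q (other pairings), all impossible. Hence [Q(γ):Q] = 4 = [Q(√19, √161):Q], so Q(γ) = Q(√19, √161).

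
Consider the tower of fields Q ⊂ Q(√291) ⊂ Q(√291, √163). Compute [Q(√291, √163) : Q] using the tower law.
[Q(√291, √163) : Q] = 4

[Q(√291):Q] = 2 (min poly x^2 - 291, irreducible since 291 is squarefree > 1). For the top step, suppose √163 ∈ Q(√291), say √163 = c + d√291 with c, d ∈ Q. Squaring: 163 = c^2 + 291d^2 + 2cd√291. Since √291 ∉ Q this forces 2cd = 0. If d = 0 then √163 = c ∈ Q, contradicting 163 squarefree > 1. If c = 0 then 163 = 291d^2, so 291·163 = (291d)^2 is a perfect square in Q — but 291·163 = 47433 is not a perfect square (since 291 and 163 are distinct squarefree integers). Contradiction. Hence √163 ∉ Q(√291), so x^2 - 163 stays irreducible over Q(√291) and [Q(√291, √163) : Q(√291)] = 2. By the tower law, [Q(√291, √163) : Q] = 2 · 2 = 4.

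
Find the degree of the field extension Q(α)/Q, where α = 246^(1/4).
[Q(α):Q] = 4

α is a root of x^4 - 246. By Eisenstein's criterion at the prime p = 2 (which divides the constant term 246 but p^2 = 4 does not, since 246 is squarefree), x^4 - 246 is irreducible over Q. Hence [Q(α):Q] = 4.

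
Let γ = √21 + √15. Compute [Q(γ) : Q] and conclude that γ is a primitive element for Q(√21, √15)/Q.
[Q(γ) : Q] = 4 (equivalently, Q(γ) = Q(√21, √15))

Obviously Q(γ) ⊆ Q(√21, √15), and [Q(√21, √15):Q] = 4 (since 21, 15 are distinct squarefree integers > 1 with 315 not a perfect square). To show equality we compute the minimal polynomial of γ. From γ = √21 + √15: γ^2 = 21 + 2√(315) + 15 = 36 + 2√(315), so γ^2 - 36 = 2√(315); squaring, (γ^2 - 36)^2 = 4·315, i.e. γ^4 - 72γ^2 + 1296 - 1260 = 0, i.e. γ^4 - 72γ^2 + 36 = 0. So γ is a root of x^4 - 72x^2 + 36. This polynomial is irreducible over Q: it has no rational root (each ±√21 ± √15 is irrational), and any factorization into two quadratics over Q would force √(315) ∈ Q (pairing opposite roots) or √21, √15 ∈ Q (other pairings), all impossible. Hence [Q(γ):Q] = 4 = [Q(√21, √15):Q], so Q(γ) = Q(√21, √15).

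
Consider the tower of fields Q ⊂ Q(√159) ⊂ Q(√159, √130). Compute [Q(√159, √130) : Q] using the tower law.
[Q(√159, √130) : Q] = 4

[Q(√159):Q] = 2 (min poly x^2 - 159, irreducible since 159 is squarefree > 1). For the top step, suppose √130 ∈ Q(√159), say √130 = c + d√159 with c, d ∈ Q. Squaring: 130 = c^2 + 159d^2 + 2cd√159. Since √159 ∉ Q this forces 2cd = 0. If d = 0 then √130 = c ∈ Q, contradicting 130 squarefree > 1. If c = 0 then 130 = 159d^2, so 159·130 = (159d)^2 is a perfect square in Q — but 159·130 = 20670 is not a perfect square (since 159 and 130 are distinct squarefree integers). Contradiction. Hence √130 ∉ Q(√159), so x^2 - 130 stays irreducible over Q(√159) and [Q(√159, √130) : Q(√159)] = 2. By the tower law, [Q(√159, √130) : Q] = 2 · 2 = 4.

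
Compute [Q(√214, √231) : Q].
[Q(√214, √231) : Q] = 4

[Q(√214):Q] = 2 (min poly x^2 - 214, irreducible since 214 is squarefree > 1). For the top step, suppose √231 ∈ Q(√214), say √231 = c + d√214 with c, d ∈ Q. Squaring: 231 = c^2 + 214d^2 + 2cd√214. Since √214 ∉ Q this forces 2cd = 0. If d = 0 then √231 = c ∈ Q, contradicting 231 squarefree > 1. If c = 0 then 231 = 214d^2, so 214·231 = (214d)^2 is a perfect square in Q — but 214·231 = 49434 is not a perfect square (since 214 and 231 are distinct squarefree integers). Contradiction. Hence √231 ∉ Q(√214), so x^2 - 231 stays irreducible over Q(√214) and [Q(√214, √231) : Q(√214)] = 2. By the tower law, [Q(√214, √231) : Q] = 2 · 2 = 4.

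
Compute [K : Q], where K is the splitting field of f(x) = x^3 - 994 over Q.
[K : Q] = 6

The roots of x^3 - 994 are ∛994, ω∛994, ω^2∛994 where ω = e^(2πi/3) is a primitive cube root of unity, so K = Q(∛994, ω). Now [Q(∛994):Q] = 3 (since 994 is not a perfect cube, x^3 - 994 is irreducible) and [Q(ω):Q] = 2. Both 2 and 3 divide [K:Q], and [K:Q] ≤ 3·2 = 6, so [K:Q] = 6. (Equivalently: Q(∛994) ⊂ R but ω ∉ R, so [K : Q(∛994)] = 2.)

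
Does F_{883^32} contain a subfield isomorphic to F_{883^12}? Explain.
No: F_{883^12} is not a subfield of F_{883^32}

F_{p^m} embeds in F_{p^n} iff m | n. Here 12 ∤ 32 (since 32 = 2·12 + 8 with remainder 8 ≠ 0), so F_{883^12} is not a subfield of F_{883^32}. Equivalently: if it were, the tower law would give 12 = [F_{883^12}:F_883] dividing [F_{883^32}:F_883] = 32, contradiction.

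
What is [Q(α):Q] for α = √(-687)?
[Q(α):Q] = 2

[Q(α):Q] equals the degree of the minimal polynomial of α. Here α^2 = -687 and x^2 + 687 is irreducible (d = -687 is squarefree, ≠ 1, hence not a square), so deg(m_α) = 2. Thus [Q(α):Q] = 2.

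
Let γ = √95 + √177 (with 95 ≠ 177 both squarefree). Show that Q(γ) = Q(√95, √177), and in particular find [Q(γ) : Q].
[Q(γ) : Q] = 4 (equivalently, Q(γ) = Q(√95, √177))

Obviously Q(γ) ⊆ Q(√95, √177), and [Q(√95, √177):Q] = 4 (since 95, 177 are distinct squarefree integers > 1 with 16815 not a perfect square). To show equality we compute the minimal polynomial of γ. From γ = √95 + √177: γ^2 = 95 + 2√(16815) + 177 = 272 + 2√(16815), so γ^2 - 272 = 2√(16815); squaring, (γ^2 - 272)^2 = 4·16815, i.e. γ^4 - 544γ^2 + 73984 - 67260 = 0, i.e. γ^4 - 544γ^2 + 6724 = 0. So γ is a root of x^4 - 544x^2 + 6724. This polynomial is irreducible over Q: it has no rational root (each ±√95 ± √177 is irrational), and any factorization into two quadratics over Q would force √(16815) ∈ Q (pairing opposite roots) or √95, √177 ∈ Q (other pairings), all impossible. Hence [Q(γ):Q] = 4 = [Q(√95, √177):Q], so Q(γ) = Q(√95, √177).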